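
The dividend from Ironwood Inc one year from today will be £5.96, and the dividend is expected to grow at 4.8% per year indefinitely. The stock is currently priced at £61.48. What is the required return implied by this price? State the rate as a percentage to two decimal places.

P = D₁/(r − g) ⇒ r = D₁/P + g = £5.9600/£61.48 + 0.048 = 0.096942 + 0.048 = 0.144942

14.49%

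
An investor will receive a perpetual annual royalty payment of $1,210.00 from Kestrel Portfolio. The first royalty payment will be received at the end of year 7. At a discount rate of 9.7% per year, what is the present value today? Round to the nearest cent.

Value at end of year 6: C / r = $1,210.00 / 0.097 = $12,474.2268
Discount to today: PV = $12,474.2268 / (1 + 0.097)^6 = $12,474.2268 / 1.742769 = $7,157.71

$7157.71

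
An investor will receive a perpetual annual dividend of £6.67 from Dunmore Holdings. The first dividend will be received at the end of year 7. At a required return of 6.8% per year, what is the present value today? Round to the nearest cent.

Value at end of year 6: C / r = £6.67 / 0.068 = £98.0882
Discount to today: PV = £98.0882 / (1 + 0.068)^6 = £98.0882 / 1.483978 = £66.10

£66.10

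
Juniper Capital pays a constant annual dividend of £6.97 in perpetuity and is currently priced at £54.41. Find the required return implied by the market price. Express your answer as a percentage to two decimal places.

P = C/r ⇒ r = C/P = £6.97/£54.41 = 0.128101

12.81%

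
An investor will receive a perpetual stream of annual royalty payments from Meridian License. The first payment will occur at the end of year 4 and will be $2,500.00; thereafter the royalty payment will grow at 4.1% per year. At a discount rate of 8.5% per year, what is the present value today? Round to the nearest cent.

Value at end of year 3: C₁ / (r − g) = $2,500.00 / (0.085 − 0.041) = $56,818.1818
Discount to today: PV = $56,818.1818 / (1 + 0.085)^3 = $56,818.1818 / 1.277289 = $44,483.41

$44483.41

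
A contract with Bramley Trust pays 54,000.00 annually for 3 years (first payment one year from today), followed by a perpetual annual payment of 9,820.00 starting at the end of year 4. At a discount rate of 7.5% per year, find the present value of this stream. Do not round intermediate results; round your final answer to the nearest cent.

245824.56

PV of 3-year annuity: 54,000.00 × [1 − (1+0.075)^−3] / 0.075 = 140428.38995
Perpetuity value at year 3: 9,820.00 / 0.075 = 130933.33333
PV of perpetuity: 130933.33333 / (1+0.075)^3 = 105396.17057
Total PV = 140428.38995 + 105396.17057 = 245824.56052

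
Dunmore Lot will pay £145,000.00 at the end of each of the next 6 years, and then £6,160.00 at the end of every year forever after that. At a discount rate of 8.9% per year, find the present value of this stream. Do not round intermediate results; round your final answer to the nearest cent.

£693899.73

PV of 6-year annuity: £145,000.00 × [1 − (1+0.089)^−6] / 0.089 = 652402.08854
Perpetuity value at year 6: £6,160.00 / 0.089 = 69213.48315
PV of perpetuity: 69213.48315 / (1+0.089)^6 = 41497.64269
Total PV = 652402.08854 + 41497.64269 = 693899.73124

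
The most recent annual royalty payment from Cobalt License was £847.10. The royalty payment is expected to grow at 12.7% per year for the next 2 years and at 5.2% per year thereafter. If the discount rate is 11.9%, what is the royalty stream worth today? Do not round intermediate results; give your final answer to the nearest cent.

D_1 = 954.68170
D_2 = 1075.92628
Terminal value at year 2: TV = D_2×(1+g_2)/(r−g_2) = 1131.87444/0.067 = 16893.64839
P_0 = D_1/(1+r)^1 + D_2/(1+r)^2 + TV/(1+r)^2
    = 853.15612 + 859.25554 + 13491.59444 = 15204.00611

£15204.01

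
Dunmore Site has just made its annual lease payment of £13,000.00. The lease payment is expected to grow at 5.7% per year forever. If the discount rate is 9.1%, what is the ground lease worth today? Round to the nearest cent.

£404147.06

D₁ = D₀ × (1 + g) = £13,000.00 × 1.057 = £13,741.0000
Growing perpetuity: P = D₁ / (r − g) = £13,741.0000 / (0.091 − 0.057) = £404,147.06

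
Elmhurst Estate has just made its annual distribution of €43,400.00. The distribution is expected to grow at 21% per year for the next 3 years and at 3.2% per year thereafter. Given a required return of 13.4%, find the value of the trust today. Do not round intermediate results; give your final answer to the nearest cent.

€681885.42

D_1 = 52514.00000
D_2 = 63541.94000
D_3 = 76885.74740
Terminal value at year 3: TV = D_3×(1+g_2)/(r−g_2) = 79346.09132/0.102 = 777902.85605
P_0 = D_1/(1+r)^1 + D_2/(1+r)^2 + D_3/(1+r)^3 + TV/(1+r)^3
    = 46308.64198 + 49412.21939 + 52723.79671 + 533440.76667 = 681885.42474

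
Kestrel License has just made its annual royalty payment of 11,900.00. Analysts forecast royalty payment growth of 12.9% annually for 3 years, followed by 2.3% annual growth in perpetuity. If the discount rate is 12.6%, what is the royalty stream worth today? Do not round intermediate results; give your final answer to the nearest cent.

D_1 = 13435.10000
D_2 = 15168.22790
D_3 = 17124.92930
Terminal value at year 3: TV = D_3×(1+g_2)/(r−g_2) = 17518.80267/0.103 = 170085.46284
P_0 = D_1/(1+r)^1 + D_2/(1+r)^2 + D_3/(1+r)^3 + TV/(1+r)^3
    = 11931.70515 + 11963.49477 + 11995.36909 + 119138.47168 = 155029.04070

155029.04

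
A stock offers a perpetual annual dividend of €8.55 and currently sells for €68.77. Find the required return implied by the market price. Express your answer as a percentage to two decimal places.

P = C/r ⇒ r = C/P = €8.55/€68.77 = 0.124327

12.43%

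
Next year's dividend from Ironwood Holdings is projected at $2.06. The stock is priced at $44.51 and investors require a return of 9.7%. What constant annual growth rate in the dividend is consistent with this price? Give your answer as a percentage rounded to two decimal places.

5.07%

P = D₁/(r−g) ⇒ g = r − D₁/P = 0.097 − $2.06/$44.51 = 0.050718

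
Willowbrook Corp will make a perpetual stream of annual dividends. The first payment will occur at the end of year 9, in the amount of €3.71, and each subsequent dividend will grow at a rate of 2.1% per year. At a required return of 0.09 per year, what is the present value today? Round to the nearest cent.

€26.98

Value at end of year 8: C₁ / (r − g) = €3.71 / (0.09 − 0.021) = €53.7681
Discount to today: PV = €53.7681 / (1 + 0.09)^8 = €53.7681 / 1.992563 = €26.98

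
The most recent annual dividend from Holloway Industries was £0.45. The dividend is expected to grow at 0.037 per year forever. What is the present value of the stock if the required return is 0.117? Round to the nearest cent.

D₁ = D₀ × (1 + g) = £0.45 × 1.037 = £0.4667
Growing perpetuity: P = D₁ / (r − g) = £0.4667 / (0.117 − 0.037) = £5.83

£5.83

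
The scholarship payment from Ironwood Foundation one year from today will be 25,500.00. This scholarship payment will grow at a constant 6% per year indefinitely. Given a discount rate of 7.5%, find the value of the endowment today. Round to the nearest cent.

Growing perpetuity: P = D₁ / (r − g) = 25,500.0000 / (0.075 − 0.06) = 1,700,000.00

1700000.00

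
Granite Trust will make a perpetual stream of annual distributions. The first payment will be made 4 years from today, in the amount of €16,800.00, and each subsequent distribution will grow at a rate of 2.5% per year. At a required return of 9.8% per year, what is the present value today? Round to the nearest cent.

Value at end of year 3: C₁ / (r − g) = €16,800.00 / (0.098 − 0.025) = €230,136.9863
Discount to today: PV = €230,136.9863 / (1 + 0.098)^3 = €230,136.9863 / 1.323753 = €173,851.88

€173851.88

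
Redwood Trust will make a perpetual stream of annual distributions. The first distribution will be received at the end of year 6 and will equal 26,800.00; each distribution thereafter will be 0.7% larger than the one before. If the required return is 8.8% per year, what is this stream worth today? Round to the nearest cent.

217022.77

Value at end of year 5: C₁ / (r − g) = 26,800.00 / (0.088 − 0.007) = 330,864.1975
Discount to today: PV = 330,864.1975 / (1 + 0.088)^5 = 330,864.1975 / 1.524560 = 217,022.77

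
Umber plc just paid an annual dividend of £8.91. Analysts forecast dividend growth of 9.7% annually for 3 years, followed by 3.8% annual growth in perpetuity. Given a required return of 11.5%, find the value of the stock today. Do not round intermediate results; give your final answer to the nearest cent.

D_1 = 9.77427
D_2 = 10.72237
D_3 = 11.76244
Terminal value at year 3: TV = D_3×(1+g_2)/(r−g_2) = 12.20942/0.077 = 158.56386
P_0 = D_1/(1+r)^1 + D_2/(1+r)^2 + D_3/(1+r)^3 + TV/(1+r)^3
    = 8.76616 + 8.62464 + 8.48541 + 114.38778 = 140.26399

£140.26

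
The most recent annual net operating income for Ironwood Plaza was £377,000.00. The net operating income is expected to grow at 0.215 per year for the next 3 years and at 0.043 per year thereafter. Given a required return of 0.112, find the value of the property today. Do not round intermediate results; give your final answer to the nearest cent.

£8787217.89

D_1 = 458055.00000
D_2 = 556536.82500
D_3 = 676192.24238
Terminal value at year 3: TV = D_3×(1+g_2)/(r−g_2) = 705268.50880/0.069 = 10221282.73619
P_0 = D_1/(1+r)^1 + D_2/(1+r)^2 + D_3/(1+r)^3 + TV/(1+r)^3
    = 411919.96403 + 450074.42113 + 491762.96913 + 7433460.53335 = 8787217.88764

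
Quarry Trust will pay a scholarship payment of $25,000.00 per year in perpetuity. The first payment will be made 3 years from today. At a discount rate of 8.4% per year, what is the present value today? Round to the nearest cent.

$253280.74

Value at end of year 2: C / r = $25,000.00 / 0.084 = $297,619.0476
Discount to today: PV = $297,619.0476 / (1 + 0.084)^2 = $297,619.0476 / 1.175056 = $253,280.74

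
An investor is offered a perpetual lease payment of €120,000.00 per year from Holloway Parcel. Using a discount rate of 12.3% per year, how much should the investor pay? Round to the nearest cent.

€975609.76

Level perpetuity: PV = C / r = €120,000.00 / 0.123 = €975,609.76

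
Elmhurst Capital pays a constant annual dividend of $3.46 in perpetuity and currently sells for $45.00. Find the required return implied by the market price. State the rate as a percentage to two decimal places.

P = C/r ⇒ r = C/P = $3.46/$45.00 = 0.076889

7.69%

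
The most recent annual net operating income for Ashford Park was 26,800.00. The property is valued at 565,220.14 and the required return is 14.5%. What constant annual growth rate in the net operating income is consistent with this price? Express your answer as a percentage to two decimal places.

9.32%

P = D₀(1+g)/(r−g) ⇒ P(r−g) = D₀(1+g) ⇒ g(P+D₀) = P·r − D₀
g = (P·r − D₀)/(P + D₀) = (565,220.14×0.145 − 26,800.00) / (565,220.14 + 26,800.00) = 0.093167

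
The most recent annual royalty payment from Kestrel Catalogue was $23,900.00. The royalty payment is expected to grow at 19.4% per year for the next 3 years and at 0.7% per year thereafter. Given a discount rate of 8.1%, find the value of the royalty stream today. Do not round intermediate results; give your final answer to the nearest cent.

$526021.65

D_1 = 28536.60000
D_2 = 34072.70040
D_3 = 40682.80428
Terminal value at year 3: TV = D_3×(1+g_2)/(r−g_2) = 40967.58391/0.074 = 553615.99875
P_0 = D_1/(1+r)^1 + D_2/(1+r)^2 + D_3/(1+r)^3 + TV/(1+r)^3
    = 26398.33488 + 29157.82779 + 32205.77834 + 438259.71330 = 526021.65430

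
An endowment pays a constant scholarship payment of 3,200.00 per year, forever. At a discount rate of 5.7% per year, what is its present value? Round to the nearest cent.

Level perpetuity: PV = C / r = 3,200.00 / 0.057 = 56,140.35

56140.35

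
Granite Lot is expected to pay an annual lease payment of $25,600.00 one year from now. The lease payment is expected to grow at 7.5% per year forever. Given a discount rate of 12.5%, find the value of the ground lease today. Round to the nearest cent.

Growing perpetuity: P = D₁ / (r − g) = $25,600.0000 / (0.125 − 0.075) = $512,000.00

$512000.00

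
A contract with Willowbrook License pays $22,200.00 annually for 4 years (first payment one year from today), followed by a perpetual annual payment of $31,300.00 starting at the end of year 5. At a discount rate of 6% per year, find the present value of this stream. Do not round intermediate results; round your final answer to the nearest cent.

PV of 4-year annuity: $22,200.00 × [1 − (1+0.06)^−4] / 0.06 = 76925.34460
Perpetuity value at year 4: $31,300.00 / 0.06 = 521666.66667
PV of perpetuity: 521666.66667 / (1+0.06)^4 = 413208.86099
Total PV = 76925.34460 + 413208.86099 = 490134.20559

$490134.21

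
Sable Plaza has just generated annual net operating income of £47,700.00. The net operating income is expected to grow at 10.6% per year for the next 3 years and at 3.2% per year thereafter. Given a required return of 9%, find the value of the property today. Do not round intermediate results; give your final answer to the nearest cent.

D_1 = 52756.20000
D_2 = 58348.35720
D_3 = 64533.28306
Terminal value at year 3: TV = D_3×(1+g_2)/(r−g_2) = 66598.34812/0.058 = 1148247.38140
P_0 = D_1/(1+r)^1 + D_2/(1+r)^2 + D_3/(1+r)^3 + TV/(1+r)^3
    = 48400.18349 + 49110.64490 + 49831.53510 + 886657.65894 = 1034000.02242

£1034000.02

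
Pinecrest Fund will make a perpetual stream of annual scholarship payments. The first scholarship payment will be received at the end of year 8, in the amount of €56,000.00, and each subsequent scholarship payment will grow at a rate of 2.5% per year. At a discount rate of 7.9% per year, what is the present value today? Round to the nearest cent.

Value at end of year 7: C₁ / (r − g) = €56,000.00 / (0.079 − 0.025) = €1,037,037.0370
Discount to today: PV = €1,037,037.0370 / (1 + 0.079)^7 = €1,037,037.0370 / 1.702747 = €609,037.67

€609037.67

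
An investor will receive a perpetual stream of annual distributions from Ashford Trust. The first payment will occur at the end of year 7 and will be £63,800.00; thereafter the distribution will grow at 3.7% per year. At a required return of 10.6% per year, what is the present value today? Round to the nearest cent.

£505173.81

Value at end of year 6: C₁ / (r − g) = £63,800.00 / (0.106 − 0.037) = £924,637.6812
Discount to today: PV = £924,637.6812 / (1 + 0.106)^6 = £924,637.6812 / 1.830336 = £505,173.81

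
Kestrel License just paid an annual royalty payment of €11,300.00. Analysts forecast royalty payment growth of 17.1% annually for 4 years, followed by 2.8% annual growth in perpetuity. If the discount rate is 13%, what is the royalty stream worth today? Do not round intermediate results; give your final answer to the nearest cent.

D_1 = 13232.30000
D_2 = 15495.02330
D_3 = 18144.67228
D_4 = 21247.41124
Terminal value at year 4: TV = D_4×(1+g_2)/(r−g_2) = 21842.33876/0.102 = 214140.57608
P_0 = D_1/(1+r)^1 + D_2/(1+r)^2 + D_3/(1+r)^3 + D_4/(1+r)^4 + TV/(1+r)^4
    = 11710.00000 + 12134.87611 + 12575.16807 + 13031.43523 + 131336.42566 = 180787.90507

€180787.91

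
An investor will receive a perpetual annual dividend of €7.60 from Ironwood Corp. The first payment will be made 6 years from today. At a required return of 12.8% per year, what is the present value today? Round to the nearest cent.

Value at end of year 5: C / r = €7.60 / 0.128 = €59.3750
Discount to today: PV = €59.3750 / (1 + 0.128)^5 = €59.3750 / 1.826188 = €32.51

€32.51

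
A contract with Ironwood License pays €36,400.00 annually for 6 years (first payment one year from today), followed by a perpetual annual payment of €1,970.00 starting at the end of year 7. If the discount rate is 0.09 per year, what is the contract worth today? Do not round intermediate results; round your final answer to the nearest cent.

PV of 6-year annuity: €36,400.00 × [1 − (1+0.09)^−6] / 0.09 = 163287.43668
Perpetuity value at year 6: €1,970.00 / 0.09 = 21888.88889
PV of perpetuity: 21888.88889 / (1+0.09)^6 = 13051.62927
Total PV = 163287.43668 + 13051.62927 = 176339.06595

€176339.07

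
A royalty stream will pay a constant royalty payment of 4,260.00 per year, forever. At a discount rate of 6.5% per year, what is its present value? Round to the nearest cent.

Level perpetuity: PV = C / r = 4,260.00 / 0.065 = 65,538.46

65538.46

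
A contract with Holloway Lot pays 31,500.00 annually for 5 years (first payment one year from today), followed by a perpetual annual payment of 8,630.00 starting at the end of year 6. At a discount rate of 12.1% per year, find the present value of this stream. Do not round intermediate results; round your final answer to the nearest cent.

153559.72

PV of 5-year annuity: 31,500.00 × [1 − (1+0.121)^−5] / 0.121 = 113269.71203
Perpetuity value at year 5: 8,630.00 / 0.121 = 71322.31405
PV of perpetuity: 71322.31405 / (1+0.121)^5 = 40290.00882
Total PV = 113269.71203 + 40290.00882 = 153559.72085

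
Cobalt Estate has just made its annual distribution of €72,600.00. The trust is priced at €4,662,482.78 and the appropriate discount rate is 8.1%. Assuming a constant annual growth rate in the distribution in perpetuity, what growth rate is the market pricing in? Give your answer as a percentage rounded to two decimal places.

P = D₀(1+g)/(r−g) ⇒ P(r−g) = D₀(1+g) ⇒ g(P+D₀) = P·r − D₀
g = (P·r − D₀)/(P + D₀) = (€4,662,482.78×0.081 − €72,600.00) / (€4,662,482.78 + €72,600.00) = 0.064426

6.44%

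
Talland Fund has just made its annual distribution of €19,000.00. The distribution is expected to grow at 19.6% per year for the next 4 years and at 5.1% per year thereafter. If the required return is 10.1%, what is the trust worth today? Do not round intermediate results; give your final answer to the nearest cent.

€649982.19

D_1 = 22724.00000
D_2 = 27177.90400
D_3 = 32504.77318
D_4 = 38875.70873
Terminal value at year 4: TV = D_4×(1+g_2)/(r−g_2) = 40858.36987/0.05 = 817167.39746
P_0 = D_1/(1+r)^1 + D_2/(1+r)^2 + D_3/(1+r)^3 + D_4/(1+r)^4 + TV/(1+r)^4
    = 20639.41871 + 22420.29498 + 24354.83451 + 26456.29617 + 556111.34543 = 649982.18981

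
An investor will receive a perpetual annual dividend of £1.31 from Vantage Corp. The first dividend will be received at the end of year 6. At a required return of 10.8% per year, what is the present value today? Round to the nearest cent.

Value at end of year 5: C / r = £1.31 / 0.108 = £12.1296
Discount to today: PV = £12.1296 / (1 + 0.108)^5 = £12.1296 / 1.669932 = £7.26

£7.26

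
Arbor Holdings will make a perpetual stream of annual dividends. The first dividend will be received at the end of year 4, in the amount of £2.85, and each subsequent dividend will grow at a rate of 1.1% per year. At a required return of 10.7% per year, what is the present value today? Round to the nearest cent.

Value at end of year 3: C₁ / (r − g) = £2.85 / (0.107 − 0.011) = £29.6875
Discount to today: PV = £29.6875 / (1 + 0.107)^3 = £29.6875 / 1.356572 = £21.88

£21.88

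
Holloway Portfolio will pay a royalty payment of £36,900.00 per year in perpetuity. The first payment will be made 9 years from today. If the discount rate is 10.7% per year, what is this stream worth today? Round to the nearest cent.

£152919.06

Value at end of year 8: C / r = £36,900.00 / 0.107 = £344,859.8131
Discount to today: PV = £344,859.8131 / (1 + 0.107)^8 = £344,859.8131 / 2.255179 = £152,919.06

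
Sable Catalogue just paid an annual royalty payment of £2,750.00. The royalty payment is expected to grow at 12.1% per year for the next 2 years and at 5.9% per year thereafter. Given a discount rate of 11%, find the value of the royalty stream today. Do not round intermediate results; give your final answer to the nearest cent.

D_1 = 3082.75000
D_2 = 3455.76275
Terminal value at year 2: TV = D_2×(1+g_2)/(r−g_2) = 3659.65275/0.051 = 71757.89710
P_0 = D_1/(1+r)^1 + D_2/(1+r)^2 + TV/(1+r)^2
    = 2777.25225 + 2804.77457 + 58240.31905 = 63822.34588

£63822.35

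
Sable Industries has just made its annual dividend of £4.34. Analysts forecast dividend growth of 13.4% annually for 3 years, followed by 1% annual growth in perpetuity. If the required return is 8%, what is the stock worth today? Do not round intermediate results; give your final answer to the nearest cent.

D_1 = 4.92156
D_2 = 5.58105
D_3 = 6.32891
Terminal value at year 3: TV = D_3×(1+g_2)/(r−g_2) = 6.39220/0.07 = 91.31712
P_0 = D_1/(1+r)^1 + D_2/(1+r)^2 + D_3/(1+r)^3 + TV/(1+r)^3
    = 4.55700 + 4.78485 + 5.02409 + 72.49048 = 86.85642

£86.86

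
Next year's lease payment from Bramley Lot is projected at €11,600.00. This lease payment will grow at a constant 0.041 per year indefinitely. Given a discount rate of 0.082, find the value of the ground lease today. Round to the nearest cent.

Growing perpetuity: P = D₁ / (r − g) = €11,600.0000 / (0.082 − 0.041) = €282,926.83

€282926.83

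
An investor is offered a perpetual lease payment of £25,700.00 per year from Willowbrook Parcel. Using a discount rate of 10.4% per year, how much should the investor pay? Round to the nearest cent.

Level perpetuity: PV = C / r = £25,700.00 / 0.104 = £247,115.38

£247115.38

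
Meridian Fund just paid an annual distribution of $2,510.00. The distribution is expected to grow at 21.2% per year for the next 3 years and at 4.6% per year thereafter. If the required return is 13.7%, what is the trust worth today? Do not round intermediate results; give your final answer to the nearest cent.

D_1 = 3042.12000
D_2 = 3687.04944
D_3 = 4468.70392
Terminal value at year 3: TV = D_3×(1+g_2)/(r−g_2) = 4674.26430/0.091 = 51365.54178
P_0 = D_1/(1+r)^1 + D_2/(1+r)^2 + D_3/(1+r)^3 + TV/(1+r)^3
    = 2675.56728 + 2852.05589 + 3040.18623 + 34945.43727 = 43513.24666

$43513.25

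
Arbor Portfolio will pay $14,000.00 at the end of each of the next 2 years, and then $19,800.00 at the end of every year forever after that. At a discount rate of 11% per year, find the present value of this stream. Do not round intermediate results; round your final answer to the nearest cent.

PV of 2-year annuity: $14,000.00 × [1 − (1+0.11)^−2] / 0.11 = 23975.32668
Perpetuity value at year 2: $19,800.00 / 0.11 = 180000.00000
PV of perpetuity: 180000.00000 / (1+0.11)^2 = 146092.03798
Total PV = 23975.32668 + 146092.03798 = 170067.36466

$170067.36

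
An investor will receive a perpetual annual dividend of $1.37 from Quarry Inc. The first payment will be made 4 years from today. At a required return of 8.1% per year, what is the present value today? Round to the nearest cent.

$13.39

Value at end of year 3: C / r = $1.37 / 0.081 = $16.9136
Discount to today: PV = $16.9136 / (1 + 0.081)^3 = $16.9136 / 1.263214 = $13.39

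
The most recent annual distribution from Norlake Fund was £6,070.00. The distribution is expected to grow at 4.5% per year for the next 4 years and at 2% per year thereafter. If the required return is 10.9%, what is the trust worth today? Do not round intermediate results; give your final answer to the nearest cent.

D_1 = 6343.15000
D_2 = 6628.59175
D_3 = 6926.87838
D_4 = 7238.58791
Terminal value at year 4: TV = D_4×(1+g_2)/(r−g_2) = 7383.35966/0.089 = 82959.09735
P_0 = D_1/(1+r)^1 + D_2/(1+r)^2 + D_3/(1+r)^3 + D_4/(1+r)^4 + TV/(1+r)^4
    = 5719.70243 + 5389.62042 + 5078.58732 + 4785.50383 + 54845.10009 = 75818.51409

£75818.51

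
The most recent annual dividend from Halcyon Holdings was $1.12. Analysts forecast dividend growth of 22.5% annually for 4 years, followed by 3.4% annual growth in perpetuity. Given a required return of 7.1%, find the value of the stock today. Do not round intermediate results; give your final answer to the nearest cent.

D_1 = 1.37200
D_2 = 1.68070
D_3 = 2.05886
D_4 = 2.52210
Terminal value at year 4: TV = D_4×(1+g_2)/(r−g_2) = 2.60785/0.037 = 70.48248
P_0 = D_1/(1+r)^1 + D_2/(1+r)^2 + D_3/(1+r)^3 + D_4/(1+r)^4 + TV/(1+r)^4
    = 1.28105 + 1.46525 + 1.67594 + 1.91692 + 53.57021 = 59.90936

$59.91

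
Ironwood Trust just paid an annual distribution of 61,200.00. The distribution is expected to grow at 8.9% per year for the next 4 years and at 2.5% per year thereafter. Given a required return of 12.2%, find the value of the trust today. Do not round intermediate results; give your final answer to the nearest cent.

D_1 = 66646.80000
D_2 = 72578.36520
D_3 = 79037.83970
D_4 = 86072.20744
Terminal value at year 4: TV = D_4×(1+g_2)/(r−g_2) = 88224.01262/0.097 = 909525.90332
P_0 = D_1/(1+r)^1 + D_2/(1+r)^2 + D_3/(1+r)^3 + D_4/(1+r)^4 + TV/(1+r)^4
    = 59400.00000 + 57652.94118 + 55957.26644 + 54311.46448 + 573909.80509 = 801231.47719

801231.48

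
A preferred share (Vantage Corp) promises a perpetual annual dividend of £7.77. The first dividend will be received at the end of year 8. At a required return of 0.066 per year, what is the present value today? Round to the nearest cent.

Value at end of year 7: C / r = £7.77 / 0.066 = £117.7273
Discount to today: PV = £117.7273 / (1 + 0.066)^7 = £117.7273 / 1.564229 = £75.26

£75.26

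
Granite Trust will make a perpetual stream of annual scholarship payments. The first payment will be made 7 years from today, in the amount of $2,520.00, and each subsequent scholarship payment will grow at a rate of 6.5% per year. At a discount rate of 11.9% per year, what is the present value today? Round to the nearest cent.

Value at end of year 6: C₁ / (r − g) = $2,520.00 / (0.119 − 0.065) = $46,666.6667
Discount to today: PV = $46,666.6667 / (1 + 0.119)^6 = $46,666.6667 / 1.963272 = $23,769.84

$23769.84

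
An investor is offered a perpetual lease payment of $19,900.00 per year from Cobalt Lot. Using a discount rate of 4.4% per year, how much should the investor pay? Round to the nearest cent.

$452272.73

Level perpetuity: PV = C / r = $19,900.00 / 0.044 = $452,272.73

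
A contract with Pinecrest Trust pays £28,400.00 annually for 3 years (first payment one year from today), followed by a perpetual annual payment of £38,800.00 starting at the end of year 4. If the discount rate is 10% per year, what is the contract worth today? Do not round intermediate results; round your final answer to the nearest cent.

£362136.74

PV of 3-year annuity: £28,400.00 × [1 − (1+0.1)^−3] / 0.1 = 70626.59654
Perpetuity value at year 3: £38,800.00 / 0.1 = 388000.00000
PV of perpetuity: 388000.00000 / (1+0.1)^3 = 291510.14275
Total PV = 70626.59654 + 291510.14275 = 362136.73929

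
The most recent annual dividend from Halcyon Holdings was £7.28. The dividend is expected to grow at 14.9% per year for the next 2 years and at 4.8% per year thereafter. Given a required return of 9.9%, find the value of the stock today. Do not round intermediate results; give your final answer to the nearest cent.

£179.09

D_1 = 8.36472
D_2 = 9.61106
Terminal value at year 2: TV = D_2×(1+g_2)/(r−g_2) = 10.07239/0.051 = 197.49793
P_0 = D_1/(1+r)^1 + D_2/(1+r)^2 + TV/(1+r)^2
    = 7.61121 + 7.95749 + 163.51860 = 179.08730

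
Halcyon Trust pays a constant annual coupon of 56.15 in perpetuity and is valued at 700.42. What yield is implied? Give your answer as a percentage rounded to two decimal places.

P = C/r ⇒ r = C/P = 56.15/700.42 = 0.080166

8.02%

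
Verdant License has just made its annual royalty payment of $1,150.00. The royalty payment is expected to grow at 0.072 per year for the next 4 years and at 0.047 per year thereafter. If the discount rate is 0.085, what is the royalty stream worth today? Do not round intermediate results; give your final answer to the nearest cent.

D_1 = 1232.80000
D_2 = 1321.56160
D_3 = 1416.71404
D_4 = 1518.71745
Terminal value at year 4: TV = D_4×(1+g_2)/(r−g_2) = 1590.09717/0.038 = 41844.66225
P_0 = D_1/(1+r)^1 + D_2/(1+r)^2 + D_3/(1+r)^3 + D_4/(1+r)^4 + TV/(1+r)^4
    = 1136.22120 + 1122.60749 + 1109.15689 + 1095.86745 + 30194.03222 = 34657.88525

$34657.89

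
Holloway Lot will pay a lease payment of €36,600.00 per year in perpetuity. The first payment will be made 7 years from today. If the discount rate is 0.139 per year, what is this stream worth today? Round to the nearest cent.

€120593.51

Value at end of year 6: C / r = €36,600.00 / 0.139 = €263,309.3525
Discount to today: PV = €263,309.3525 / (1 + 0.139)^6 = €263,309.3525 / 2.183445 = €120,593.51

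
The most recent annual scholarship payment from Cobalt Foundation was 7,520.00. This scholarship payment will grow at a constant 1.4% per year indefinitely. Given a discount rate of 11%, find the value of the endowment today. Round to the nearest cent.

D₁ = D₀ × (1 + g) = 7,520.00 × 1.014 = 7,625.2800
Growing perpetuity: P = D₁ / (r − g) = 7,625.2800 / (0.11 − 0.014) = 79,430.00

79430.00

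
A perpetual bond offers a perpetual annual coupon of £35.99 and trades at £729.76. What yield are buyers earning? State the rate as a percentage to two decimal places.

4.93%

P = C/r ⇒ r = C/P = £35.99/£729.76 = 0.049318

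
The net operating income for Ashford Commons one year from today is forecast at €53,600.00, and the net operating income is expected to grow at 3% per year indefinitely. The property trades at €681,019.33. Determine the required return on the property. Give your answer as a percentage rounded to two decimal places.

P = D₁/(r − g) ⇒ r = D₁/P + g = €53,600.0000/€681,019.33 + 0.03 = 0.078706 + 0.03 = 0.108706

10.87%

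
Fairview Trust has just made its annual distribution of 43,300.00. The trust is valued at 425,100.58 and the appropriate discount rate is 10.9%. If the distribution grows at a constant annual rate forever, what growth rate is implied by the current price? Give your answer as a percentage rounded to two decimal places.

0.65%

P = D₀(1+g)/(r−g) ⇒ P(r−g) = D₀(1+g) ⇒ g(P+D₀) = P·r − D₀
g = (P·r − D₀)/(P + D₀) = (425,100.58×0.109 − 43,300.00) / (425,100.58 + 43,300.00) = 0.006482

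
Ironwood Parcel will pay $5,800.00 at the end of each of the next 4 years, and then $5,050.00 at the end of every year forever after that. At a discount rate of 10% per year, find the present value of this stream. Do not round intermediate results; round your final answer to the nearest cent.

$52877.40

PV of 4-year annuity: $5,800.00 × [1 − (1+0.1)^−4] / 0.1 = 18385.21959
Perpetuity value at year 4: $5,050.00 / 0.1 = 50500.00000
PV of perpetuity: 50500.00000 / (1+0.1)^4 = 34492.17950
Total PV = 18385.21959 + 34492.17950 = 52877.39908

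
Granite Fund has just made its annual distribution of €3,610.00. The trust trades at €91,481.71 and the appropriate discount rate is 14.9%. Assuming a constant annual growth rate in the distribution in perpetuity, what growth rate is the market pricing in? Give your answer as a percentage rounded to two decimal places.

10.54%

P = D₀(1+g)/(r−g) ⇒ P(r−g) = D₀(1+g) ⇒ g(P+D₀) = P·r − D₀
g = (P·r − D₀)/(P + D₀) = (€91,481.71×0.149 − €3,610.00) / (€91,481.71 + €3,610.00) = 0.105380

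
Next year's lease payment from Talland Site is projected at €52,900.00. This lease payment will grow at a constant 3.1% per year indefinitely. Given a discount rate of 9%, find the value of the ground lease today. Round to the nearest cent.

€896610.17

Growing perpetuity: P = D₁ / (r − g) = €52,900.0000 / (0.09 − 0.031) = €896,610.17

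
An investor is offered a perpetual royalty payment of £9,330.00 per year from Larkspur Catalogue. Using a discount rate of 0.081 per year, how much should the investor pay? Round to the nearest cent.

£115185.19

Level perpetuity: PV = C / r = £9,330.00 / 0.081 = £115,185.19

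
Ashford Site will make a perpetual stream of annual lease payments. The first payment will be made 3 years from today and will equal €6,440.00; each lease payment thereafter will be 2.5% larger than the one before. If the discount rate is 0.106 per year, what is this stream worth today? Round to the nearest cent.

Value at end of year 2: C₁ / (r − g) = €6,440.00 / (0.106 − 0.025) = €79,506.1728
Discount to today: PV = €79,506.1728 / (1 + 0.106)^2 = €79,506.1728 / 1.223236 = €64,996.59

€64996.59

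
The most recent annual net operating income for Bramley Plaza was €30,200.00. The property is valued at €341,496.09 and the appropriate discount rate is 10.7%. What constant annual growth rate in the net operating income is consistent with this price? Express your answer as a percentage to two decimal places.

1.71%

P = D₀(1+g)/(r−g) ⇒ P(r−g) = D₀(1+g) ⇒ g(P+D₀) = P·r − D₀
g = (P·r − D₀)/(P + D₀) = (€341,496.09×0.107 − €30,200.00) / (€341,496.09 + €30,200.00) = 0.017057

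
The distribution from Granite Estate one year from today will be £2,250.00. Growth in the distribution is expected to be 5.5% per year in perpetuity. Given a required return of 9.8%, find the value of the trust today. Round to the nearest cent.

£52325.58

Growing perpetuity: P = D₁ / (r − g) = £2,250.0000 / (0.098 − 0.055) = £52,325.58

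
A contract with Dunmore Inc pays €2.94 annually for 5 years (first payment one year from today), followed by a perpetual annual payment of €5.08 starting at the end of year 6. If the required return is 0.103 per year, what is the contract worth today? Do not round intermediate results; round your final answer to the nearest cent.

PV of 5-year annuity: €2.94 × [1 − (1+0.103)^−5] / 0.103 = 11.06002
Perpetuity value at year 5: €5.08 / 0.103 = 49.32039
PV of perpetuity: 49.32039 / (1+0.103)^5 = 30.20987
Total PV = 11.06002 + 30.20987 = 41.26990

€41.27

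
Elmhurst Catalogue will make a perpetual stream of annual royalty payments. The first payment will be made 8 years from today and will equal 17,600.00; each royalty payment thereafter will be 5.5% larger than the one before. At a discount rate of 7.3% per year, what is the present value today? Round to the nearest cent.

Value at end of year 7: C₁ / (r − g) = 17,600.00 / (0.073 − 0.055) = 977,777.7778
Discount to today: PV = 977,777.7778 / (1 + 0.073)^7 = 977,777.7778 / 1.637563 = 597,093.18

597093.18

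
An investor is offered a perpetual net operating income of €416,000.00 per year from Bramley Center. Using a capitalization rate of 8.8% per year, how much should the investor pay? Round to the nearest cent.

Level perpetuity: PV = C / r = €416,000.00 / 0.088 = €4,727,272.73

€4727272.73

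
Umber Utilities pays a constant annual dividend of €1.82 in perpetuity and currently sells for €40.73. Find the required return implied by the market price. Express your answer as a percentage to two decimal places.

P = C/r ⇒ r = C/P = €1.82/€40.73 = 0.044685

4.47%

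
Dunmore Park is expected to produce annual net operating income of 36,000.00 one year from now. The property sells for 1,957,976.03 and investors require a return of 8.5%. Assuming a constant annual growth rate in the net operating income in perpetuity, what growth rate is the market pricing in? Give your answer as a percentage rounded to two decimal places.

6.66%

P = D₁/(r−g) ⇒ g = r − D₁/P = 0.085 − 36,000.00/1,957,976.03 = 0.066614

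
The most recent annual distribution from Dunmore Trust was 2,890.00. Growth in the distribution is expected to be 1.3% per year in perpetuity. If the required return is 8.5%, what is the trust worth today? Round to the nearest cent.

D₁ = D₀ × (1 + g) = 2,890.00 × 1.013 = 2,927.5700
Growing perpetuity: P = D₁ / (r − g) = 2,927.5700 / (0.085 − 0.013) = 40,660.69

40660.69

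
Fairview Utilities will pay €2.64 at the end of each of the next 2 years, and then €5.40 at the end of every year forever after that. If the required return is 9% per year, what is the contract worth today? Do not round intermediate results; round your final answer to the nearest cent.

€55.14

PV of 2-year annuity: €2.64 × [1 − (1+0.09)^−2] / 0.09 = 4.64405
Perpetuity value at year 2: €5.40 / 0.09 = 60.00000
PV of perpetuity: 60.00000 / (1+0.09)^2 = 50.50080
Total PV = 4.64405 + 50.50080 = 55.14485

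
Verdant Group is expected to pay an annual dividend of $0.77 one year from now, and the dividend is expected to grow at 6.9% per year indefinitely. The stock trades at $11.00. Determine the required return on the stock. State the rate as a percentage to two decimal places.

P = D₁/(r − g) ⇒ r = D₁/P + g = $0.7700/$11.00 + 0.069 = 0.070000 + 0.069 = 0.139000

13.90%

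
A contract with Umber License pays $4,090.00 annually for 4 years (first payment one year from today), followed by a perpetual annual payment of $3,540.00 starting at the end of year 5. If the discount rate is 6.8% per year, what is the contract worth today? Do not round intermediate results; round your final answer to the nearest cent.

PV of 4-year annuity: $4,090.00 × [1 − (1+0.068)^−4] / 0.068 = 13916.47430
Perpetuity value at year 4: $3,540.00 / 0.068 = 52058.82353
PV of perpetuity: 52058.82353 / (1+0.068)^4 = 40013.75775
Total PV = 13916.47430 + 40013.75775 = 53930.23205

$53930.23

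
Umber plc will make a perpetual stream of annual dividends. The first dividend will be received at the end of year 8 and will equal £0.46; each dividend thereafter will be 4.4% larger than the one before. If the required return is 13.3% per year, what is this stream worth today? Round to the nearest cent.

£2.16

Value at end of year 7: C₁ / (r − g) = £0.46 / (0.133 − 0.044) = £5.1685
Discount to today: PV = £5.1685 / (1 + 0.133)^7 = £5.1685 / 2.396676 = £2.16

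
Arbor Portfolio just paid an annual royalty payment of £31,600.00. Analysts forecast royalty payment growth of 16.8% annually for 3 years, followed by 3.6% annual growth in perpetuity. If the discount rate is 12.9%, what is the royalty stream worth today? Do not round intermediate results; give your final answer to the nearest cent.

£491273.60

D_1 = 36908.80000
D_2 = 43109.47840
D_3 = 50351.87077
Terminal value at year 3: TV = D_3×(1+g_2)/(r−g_2) = 52164.53812/0.093 = 560909.01203
P_0 = D_1/(1+r)^1 + D_2/(1+r)^2 + D_3/(1+r)^3 + TV/(1+r)^3
    = 32691.58547 + 33820.87851 + 34989.18166 + 389771.95915 = 491273.60479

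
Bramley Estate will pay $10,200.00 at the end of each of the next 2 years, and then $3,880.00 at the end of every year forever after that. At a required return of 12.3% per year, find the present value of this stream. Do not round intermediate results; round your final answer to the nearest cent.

$42183.88

PV of 2-year annuity: $10,200.00 × [1 − (1+0.123)^−2] / 0.123 = 17170.80489
Perpetuity value at year 2: $3,880.00 / 0.123 = 31544.71545
PV of perpetuity: 31544.71545 / (1+0.123)^2 = 25013.07594
Total PV = 17170.80489 + 25013.07594 = 42183.88083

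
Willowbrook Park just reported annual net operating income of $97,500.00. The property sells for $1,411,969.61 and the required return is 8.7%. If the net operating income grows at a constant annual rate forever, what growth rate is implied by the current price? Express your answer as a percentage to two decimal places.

1.68%

P = D₀(1+g)/(r−g) ⇒ P(r−g) = D₀(1+g) ⇒ g(P+D₀) = P·r − D₀
g = (P·r − D₀)/(P + D₀) = ($1,411,969.61×0.087 − $97,500.00) / ($1,411,969.61 + $97,500.00) = 0.016788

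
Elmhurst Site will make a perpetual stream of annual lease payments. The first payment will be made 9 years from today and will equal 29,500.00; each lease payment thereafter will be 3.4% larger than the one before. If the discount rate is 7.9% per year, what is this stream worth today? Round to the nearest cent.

Value at end of year 8: C₁ / (r − g) = 29,500.00 / (0.079 − 0.034) = 655,555.5556
Discount to today: PV = 655,555.5556 / (1 + 0.079)^8 = 655,555.5556 / 1.837264 = 356,810.76

356810.76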